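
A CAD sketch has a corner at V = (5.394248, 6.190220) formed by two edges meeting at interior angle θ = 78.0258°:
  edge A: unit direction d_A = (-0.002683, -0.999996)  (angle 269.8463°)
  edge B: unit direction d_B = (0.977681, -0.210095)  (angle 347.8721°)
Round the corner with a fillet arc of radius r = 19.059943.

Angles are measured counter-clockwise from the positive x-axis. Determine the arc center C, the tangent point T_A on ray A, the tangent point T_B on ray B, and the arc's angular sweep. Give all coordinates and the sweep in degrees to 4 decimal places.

center=(24.3910,-17.3871) T_A=(5.3311,-17.3359) T_B=(28.3954,1.2475) sweep=101.9742

bisector direction at 308.8592° = (0.627409,-0.778690)
center distance |VC| = r/sin(θ/2) = 19.059943/sin(39.0129°) = 30.278132
C = V + |VC|·bis = (24.3910,-17.3871)
T_A = V + ((C−V)·d_A)·d_A = V + 23.5262·d_A = (5.3311,-17.3359)
T_B = V + ((C−V)·d_B)·d_B = V + 23.5262·d_B = (28.3954,1.2475)
sweep = 180° − θ = 101.9742°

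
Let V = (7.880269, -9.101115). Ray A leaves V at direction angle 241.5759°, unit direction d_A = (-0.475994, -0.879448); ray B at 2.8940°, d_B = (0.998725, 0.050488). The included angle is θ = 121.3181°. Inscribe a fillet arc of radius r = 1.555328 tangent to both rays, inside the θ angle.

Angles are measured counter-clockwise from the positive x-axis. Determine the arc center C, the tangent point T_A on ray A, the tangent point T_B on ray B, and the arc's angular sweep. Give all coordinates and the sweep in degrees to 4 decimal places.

center=(8.8320,-10.6103) T_A=(7.4641,-9.8700) T_B=(8.7534,-9.0570) sweep=58.6819

bisector direction at 302.2350° = (0.533392,-0.845868)
center distance |VC| = r/sin(θ/2) = 1.555328/sin(60.6591°) = 1.784207
C = V + |VC|·bis = (8.8320,-10.6103)
T_A = V + ((C−V)·d_A)·d_A = V + 0.8743·d_A = (7.4641,-9.8700)
T_B = V + ((C−V)·d_B)·d_B = V + 0.8743·d_B = (8.7534,-9.0570)
sweep = 180° − θ = 58.6819°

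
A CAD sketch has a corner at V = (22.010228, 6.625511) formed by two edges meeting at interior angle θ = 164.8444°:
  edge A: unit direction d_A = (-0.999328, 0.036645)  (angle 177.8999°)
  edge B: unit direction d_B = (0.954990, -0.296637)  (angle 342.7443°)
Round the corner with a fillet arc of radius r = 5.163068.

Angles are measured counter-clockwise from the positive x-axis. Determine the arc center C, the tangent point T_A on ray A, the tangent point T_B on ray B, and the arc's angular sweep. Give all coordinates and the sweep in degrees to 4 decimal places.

bisector direction at 260.3221° = (-0.168109,-0.985768)
center distance |VC| = r/sin(θ/2) = 5.163068/sin(82.4222°) = 5.208556
C = V + |VC|·bis = (21.1346,1.4911)
T_A = V + ((C−V)·d_A)·d_A = V + 0.6869·d_A = (21.3238,6.6507)
T_B = V + ((C−V)·d_B)·d_B = V + 0.6869·d_B = (22.6662,6.4218)
sweep = 180° − θ = 15.1556°

center=(21.1346,1.4911) T_A=(21.3238,6.6507) T_B=(22.6662,6.4218) sweep=15.1556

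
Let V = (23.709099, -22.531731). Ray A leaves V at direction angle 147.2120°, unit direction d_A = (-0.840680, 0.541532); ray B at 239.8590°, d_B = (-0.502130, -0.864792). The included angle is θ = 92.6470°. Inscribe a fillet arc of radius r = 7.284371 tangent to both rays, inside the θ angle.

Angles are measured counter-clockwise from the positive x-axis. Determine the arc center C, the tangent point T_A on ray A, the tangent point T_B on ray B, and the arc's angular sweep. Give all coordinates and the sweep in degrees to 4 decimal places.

bisector direction at 193.5355° = (-0.972225,-0.234048)
center distance |VC| = r/sin(θ/2) = 7.284371/sin(46.3235°) = 10.071713
C = V + |VC|·bis = (13.9171,-24.8890)
T_A = V + ((C−V)·d_A)·d_A = V + 6.9554·d_A = (17.8618,-18.7652)
T_B = V + ((C−V)·d_B)·d_B = V + 6.9554·d_B = (20.2166,-28.5467)
sweep = 180° − θ = 87.3530°

center=(13.9171,-24.8890) T_A=(17.8618,-18.7652) T_B=(20.2166,-28.5467) sweep=87.3530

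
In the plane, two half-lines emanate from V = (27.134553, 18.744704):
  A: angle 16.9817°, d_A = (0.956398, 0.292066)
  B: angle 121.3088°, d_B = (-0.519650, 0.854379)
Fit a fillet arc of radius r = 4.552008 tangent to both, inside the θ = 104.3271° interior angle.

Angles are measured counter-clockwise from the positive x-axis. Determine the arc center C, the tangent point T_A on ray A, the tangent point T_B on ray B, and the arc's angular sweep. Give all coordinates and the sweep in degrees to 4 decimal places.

bisector direction at 69.1453° = (0.356000,0.934486)
center distance |VC| = r/sin(θ/2) = 4.552008/sin(52.1636°) = 5.763750
C = V + |VC|·bis = (29.1864,24.1308)
T_A = V + ((C−V)·d_A)·d_A = V + 3.5355·d_A = (30.5159,19.7773)
T_B = V + ((C−V)·d_B)·d_B = V + 3.5355·d_B = (25.2973,21.7654)
sweep = 180° − θ = 75.6729°

center=(29.1864,24.1308) T_A=(30.5159,19.7773) T_B=(25.2973,21.7654) sweep=75.6729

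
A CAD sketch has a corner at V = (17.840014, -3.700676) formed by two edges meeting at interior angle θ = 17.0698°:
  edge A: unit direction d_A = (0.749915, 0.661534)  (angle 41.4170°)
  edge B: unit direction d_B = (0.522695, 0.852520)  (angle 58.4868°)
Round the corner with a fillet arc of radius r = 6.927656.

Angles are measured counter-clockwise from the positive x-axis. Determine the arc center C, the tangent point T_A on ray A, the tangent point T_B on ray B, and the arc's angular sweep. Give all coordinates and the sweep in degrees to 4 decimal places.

bisector direction at 49.9519° = (0.643430,0.765505)
center distance |VC| = r/sin(θ/2) = 6.927656/sin(8.5349°) = 46.678602
C = V + |VC|·bis = (47.8744,32.0320)
T_A = V + ((C−V)·d_A)·d_A = V + 46.1617·d_A = (52.4573,26.8369)
T_B = V + ((C−V)·d_B)·d_B = V + 46.1617·d_B = (41.9685,35.6531)
sweep = 180° − θ = 162.9302°

center=(47.8744,32.0320) T_A=(52.4573,26.8369) T_B=(41.9685,35.6531) sweep=162.9302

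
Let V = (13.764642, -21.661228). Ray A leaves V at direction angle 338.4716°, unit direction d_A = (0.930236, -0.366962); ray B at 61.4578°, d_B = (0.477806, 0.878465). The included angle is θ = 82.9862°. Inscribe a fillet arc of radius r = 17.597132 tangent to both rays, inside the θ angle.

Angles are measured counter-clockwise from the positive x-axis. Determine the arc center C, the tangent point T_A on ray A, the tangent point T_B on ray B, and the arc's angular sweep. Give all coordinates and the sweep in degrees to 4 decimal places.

bisector direction at 19.9647° = (0.939903,0.341441)
center distance |VC| = r/sin(θ/2) = 17.597132/sin(41.4931°) = 26.560512
C = V + |VC|·bis = (38.7290,-12.5924)
T_A = V + ((C−V)·d_A)·d_A = V + 19.8948·d_A = (32.2715,-28.9619)
T_B = V + ((C−V)·d_B)·d_B = V + 19.8948·d_B = (23.2705,-4.1844)
sweep = 180° − θ = 97.0138°

center=(38.7290,-12.5924) T_A=(32.2715,-28.9619) T_B=(23.2705,-4.1844) sweep=97.0138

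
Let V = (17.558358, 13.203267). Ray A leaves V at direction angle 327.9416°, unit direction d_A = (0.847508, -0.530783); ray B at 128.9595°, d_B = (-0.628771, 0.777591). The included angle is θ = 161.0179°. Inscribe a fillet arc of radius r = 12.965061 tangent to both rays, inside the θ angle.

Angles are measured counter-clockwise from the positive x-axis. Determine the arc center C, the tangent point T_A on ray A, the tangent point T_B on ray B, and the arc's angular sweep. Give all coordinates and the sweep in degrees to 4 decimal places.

center=(26.2770,23.0408) T_A=(19.3954,12.0528) T_B=(16.1955,14.8887) sweep=18.9821

bisector direction at 48.4506° = (0.663266,0.748384)
center distance |VC| = r/sin(θ/2) = 12.965061/sin(80.5089°) = 13.144998
C = V + |VC|·bis = (26.2770,23.0408)
T_A = V + ((C−V)·d_A)·d_A = V + 2.1675·d_A = (19.3954,12.0528)
T_B = V + ((C−V)·d_B)·d_B = V + 2.1675·d_B = (16.1955,14.8887)
sweep = 180° − θ = 18.9821°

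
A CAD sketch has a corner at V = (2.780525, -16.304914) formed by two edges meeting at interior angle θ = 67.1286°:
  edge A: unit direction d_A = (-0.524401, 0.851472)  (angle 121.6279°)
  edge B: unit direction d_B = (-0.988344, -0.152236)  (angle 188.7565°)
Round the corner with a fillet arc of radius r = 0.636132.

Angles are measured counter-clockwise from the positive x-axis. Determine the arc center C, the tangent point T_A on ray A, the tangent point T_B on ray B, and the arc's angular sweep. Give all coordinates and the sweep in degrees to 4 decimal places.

bisector direction at 155.1922° = (-0.907720,0.419576)
center distance |VC| = r/sin(θ/2) = 0.636132/sin(33.5643°) = 1.150594
C = V + |VC|·bis = (1.7361,-15.8222)
T_A = V + ((C−V)·d_A)·d_A = V + 0.9588·d_A = (2.2778,-15.4886)
T_B = V + ((C−V)·d_B)·d_B = V + 0.9588·d_B = (1.8329,-16.4509)
sweep = 180° − θ = 112.8714°

center=(1.7361,-15.8222) T_A=(2.2778,-15.4886) T_B=(1.8329,-16.4509) sweep=112.8714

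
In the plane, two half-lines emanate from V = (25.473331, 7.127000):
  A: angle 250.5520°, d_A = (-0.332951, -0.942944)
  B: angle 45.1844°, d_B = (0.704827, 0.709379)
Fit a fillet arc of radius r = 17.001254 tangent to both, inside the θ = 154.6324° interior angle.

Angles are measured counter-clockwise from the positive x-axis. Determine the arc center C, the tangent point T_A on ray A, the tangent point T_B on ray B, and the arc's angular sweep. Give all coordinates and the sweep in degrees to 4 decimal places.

bisector direction at 327.8682° = (0.846827,-0.531869)
center distance |VC| = r/sin(θ/2) = 17.001254/sin(77.3162°) = 17.426519
C = V + |VC|·bis = (40.2306,-2.1416)
T_A = V + ((C−V)·d_A)·d_A = V + 3.8263·d_A = (24.1993,3.5190)
T_B = V + ((C−V)·d_B)·d_B = V + 3.8263·d_B = (28.1702,9.8413)
sweep = 180° − θ = 25.3676°

center=(40.2306,-2.1416) T_A=(24.1993,3.5190) T_B=(28.1702,9.8413) sweep=25.3676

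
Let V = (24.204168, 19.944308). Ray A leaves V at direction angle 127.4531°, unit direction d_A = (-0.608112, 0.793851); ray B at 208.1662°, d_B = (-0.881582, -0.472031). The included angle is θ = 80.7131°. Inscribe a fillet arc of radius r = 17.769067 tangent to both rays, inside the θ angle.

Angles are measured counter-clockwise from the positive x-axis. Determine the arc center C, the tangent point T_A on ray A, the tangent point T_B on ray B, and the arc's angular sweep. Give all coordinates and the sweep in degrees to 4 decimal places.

center=(-2.6179,25.7387) T_A=(11.4881,36.5443) T_B=(5.7697,10.0738) sweep=99.2869

bisector direction at 167.8097° = (-0.977451,0.211160)
center distance |VC| = r/sin(θ/2) = 17.769067/sin(40.3565°) = 27.440786
C = V + |VC|·bis = (-2.6179,25.7387)
T_A = V + ((C−V)·d_A)·d_A = V + 20.9107·d_A = (11.4881,36.5443)
T_B = V + ((C−V)·d_B)·d_B = V + 20.9107·d_B = (5.7697,10.0738)
sweep = 180° − θ = 99.2869°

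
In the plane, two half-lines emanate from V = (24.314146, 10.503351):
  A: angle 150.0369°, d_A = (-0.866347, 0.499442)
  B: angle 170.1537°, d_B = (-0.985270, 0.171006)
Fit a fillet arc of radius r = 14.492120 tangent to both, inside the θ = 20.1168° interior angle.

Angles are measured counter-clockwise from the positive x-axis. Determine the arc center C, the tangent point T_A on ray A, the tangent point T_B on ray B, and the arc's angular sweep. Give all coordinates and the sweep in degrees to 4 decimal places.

bisector direction at 160.0953° = (-0.940260,0.340457)
center distance |VC| = r/sin(θ/2) = 14.492120/sin(10.0584°) = 82.977180
C = V + |VC|·bis = (-53.7060,38.7535)
T_A = V + ((C−V)·d_A)·d_A = V + 81.7018·d_A = (-46.4680,51.3087)
T_B = V + ((C−V)·d_B)·d_B = V + 81.7018·d_B = (-56.1842,24.4748)
sweep = 180° − θ = 159.8832°

center=(-53.7060,38.7535) T_A=(-46.4680,51.3087) T_B=(-56.1842,24.4748) sweep=159.8832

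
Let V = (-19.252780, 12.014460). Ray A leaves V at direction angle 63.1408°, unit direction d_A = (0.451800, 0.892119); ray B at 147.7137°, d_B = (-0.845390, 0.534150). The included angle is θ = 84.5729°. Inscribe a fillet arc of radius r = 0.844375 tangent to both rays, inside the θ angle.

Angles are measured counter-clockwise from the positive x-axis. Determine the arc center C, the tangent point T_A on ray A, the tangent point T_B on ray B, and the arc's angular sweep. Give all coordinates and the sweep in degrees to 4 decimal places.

bisector direction at 105.4273° = (-0.266015,0.963969)
center distance |VC| = r/sin(θ/2) = 0.844375/sin(42.2865°) = 1.254946
C = V + |VC|·bis = (-19.5866,13.2242)
T_A = V + ((C−V)·d_A)·d_A = V + 0.9284·d_A = (-18.8333,12.8427)
T_B = V + ((C−V)·d_B)·d_B = V + 0.9284·d_B = (-20.0376,12.5104)
sweep = 180° − θ = 95.4271°

center=(-19.5866,13.2242) T_A=(-18.8333,12.8427) T_B=(-20.0376,12.5104) sweep=95.4271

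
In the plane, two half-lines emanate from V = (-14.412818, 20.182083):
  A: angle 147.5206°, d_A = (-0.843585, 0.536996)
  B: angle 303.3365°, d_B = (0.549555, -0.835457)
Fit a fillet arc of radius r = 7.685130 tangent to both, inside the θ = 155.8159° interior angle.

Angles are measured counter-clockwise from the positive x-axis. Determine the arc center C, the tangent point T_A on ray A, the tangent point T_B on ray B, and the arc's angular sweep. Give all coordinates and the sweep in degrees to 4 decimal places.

center=(-19.9286,14.5832) T_A=(-15.8017,21.0662) T_B=(-13.5080,18.8066) sweep=24.1841

bisector direction at 225.4286° = (-0.701798,-0.712376)
center distance |VC| = r/sin(θ/2) = 7.685130/sin(77.9079°) = 7.859514
C = V + |VC|·bis = (-19.9286,14.5832)
T_A = V + ((C−V)·d_A)·d_A = V + 1.6464·d_A = (-15.8017,21.0662)
T_B = V + ((C−V)·d_B)·d_B = V + 1.6464·d_B = (-13.5080,18.8066)
sweep = 180° − θ = 24.1841°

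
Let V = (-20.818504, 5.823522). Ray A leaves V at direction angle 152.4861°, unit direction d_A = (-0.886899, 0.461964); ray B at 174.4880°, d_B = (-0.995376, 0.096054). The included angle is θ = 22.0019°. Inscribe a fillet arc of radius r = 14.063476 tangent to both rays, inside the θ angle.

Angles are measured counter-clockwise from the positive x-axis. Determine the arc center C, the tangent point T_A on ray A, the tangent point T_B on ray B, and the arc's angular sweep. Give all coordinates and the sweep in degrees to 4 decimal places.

bisector direction at 163.4871° = (-0.958756,0.284232)
center distance |VC| = r/sin(θ/2) = 14.063476/sin(11.0009°) = 73.698184
C = V + |VC|·bis = (-91.4770,26.7709)
T_A = V + ((C−V)·d_A)·d_A = V + 72.3439·d_A = (-84.9802,39.2438)
T_B = V + ((C−V)·d_B)·d_B = V + 72.3439·d_B = (-92.8279,12.7725)
sweep = 180° − θ = 157.9981°

center=(-91.4770,26.7709) T_A=(-84.9802,39.2438) T_B=(-92.8279,12.7725) sweep=157.9981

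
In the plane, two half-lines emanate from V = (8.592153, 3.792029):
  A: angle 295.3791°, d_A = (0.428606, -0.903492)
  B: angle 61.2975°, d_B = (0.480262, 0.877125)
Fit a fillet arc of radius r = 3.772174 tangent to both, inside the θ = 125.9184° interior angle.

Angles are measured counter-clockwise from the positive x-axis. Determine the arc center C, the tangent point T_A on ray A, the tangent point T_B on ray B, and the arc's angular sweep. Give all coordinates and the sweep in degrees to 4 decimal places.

center=(12.8255,3.6692) T_A=(9.4174,2.0524) T_B=(9.5169,5.4808) sweep=54.0816

bisector direction at 358.3383° = (0.999579,-0.028998)
center distance |VC| = r/sin(θ/2) = 3.772174/sin(62.9592°) = 4.235148
C = V + |VC|·bis = (12.8255,3.6692)
T_A = V + ((C−V)·d_A)·d_A = V + 1.9254·d_A = (9.4174,2.0524)
T_B = V + ((C−V)·d_B)·d_B = V + 1.9254·d_B = (9.5169,5.4808)
sweep = 180° − θ = 54.0816°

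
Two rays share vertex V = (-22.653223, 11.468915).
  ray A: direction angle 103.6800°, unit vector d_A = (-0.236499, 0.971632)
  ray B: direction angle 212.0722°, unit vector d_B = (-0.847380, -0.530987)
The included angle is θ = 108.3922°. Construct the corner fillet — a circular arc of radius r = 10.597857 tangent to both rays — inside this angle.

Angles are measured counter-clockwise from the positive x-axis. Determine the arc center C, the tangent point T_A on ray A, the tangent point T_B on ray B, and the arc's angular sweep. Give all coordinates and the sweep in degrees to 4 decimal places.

center=(-34.7584,16.3902) T_A=(-24.4611,18.8966) T_B=(-29.1310,7.4098) sweep=71.6078

bisector direction at 157.8761° = (-0.926372,0.376611)
center distance |VC| = r/sin(θ/2) = 10.597857/sin(54.1961°) = 13.067254
C = V + |VC|·bis = (-34.7584,16.3902)
T_A = V + ((C−V)·d_A)·d_A = V + 7.6445·d_A = (-24.4611,18.8966)
T_B = V + ((C−V)·d_B)·d_B = V + 7.6445·d_B = (-29.1310,7.4098)
sweep = 180° − θ = 71.6078°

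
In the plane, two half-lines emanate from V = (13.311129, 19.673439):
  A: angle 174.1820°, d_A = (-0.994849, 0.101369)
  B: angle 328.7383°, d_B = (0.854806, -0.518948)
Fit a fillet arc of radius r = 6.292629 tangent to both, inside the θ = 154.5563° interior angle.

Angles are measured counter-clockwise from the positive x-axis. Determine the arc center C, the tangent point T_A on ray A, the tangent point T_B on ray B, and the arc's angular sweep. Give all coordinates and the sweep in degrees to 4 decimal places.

bisector direction at 251.4602° = (-0.317964,-0.948103)
center distance |VC| = r/sin(θ/2) = 6.292629/sin(77.2781°) = 6.450997
C = V + |VC|·bis = (11.2599,13.5572)
T_A = V + ((C−V)·d_A)·d_A = V + 1.4206·d_A = (11.8978,19.8174)
T_B = V + ((C−V)·d_B)·d_B = V + 1.4206·d_B = (14.5255,18.9362)
sweep = 180° − θ = 25.4437°

center=(11.2599,13.5572) T_A=(11.8978,19.8174) T_B=(14.5255,18.9362) sweep=25.4437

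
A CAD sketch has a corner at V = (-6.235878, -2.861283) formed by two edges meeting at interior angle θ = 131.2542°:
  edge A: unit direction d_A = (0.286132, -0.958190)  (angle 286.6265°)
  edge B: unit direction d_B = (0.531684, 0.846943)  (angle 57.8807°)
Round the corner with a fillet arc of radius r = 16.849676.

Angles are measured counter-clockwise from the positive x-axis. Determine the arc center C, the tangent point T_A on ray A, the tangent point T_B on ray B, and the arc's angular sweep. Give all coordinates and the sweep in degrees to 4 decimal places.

bisector direction at 352.2536° = (0.990874,-0.134789)
center distance |VC| = r/sin(θ/2) = 16.849676/sin(65.6271°) = 18.498260
C = V + |VC|·bis = (12.0936,-5.3546)
T_A = V + ((C−V)·d_A)·d_A = V + 7.6337·d_A = (-4.0516,-10.1759)
T_B = V + ((C−V)·d_B)·d_B = V + 7.6337·d_B = (-2.1771,3.6041)
sweep = 180° − θ = 48.7458°

center=(12.0936,-5.3546) T_A=(-4.0516,-10.1759) T_B=(-2.1771,3.6041) sweep=48.7458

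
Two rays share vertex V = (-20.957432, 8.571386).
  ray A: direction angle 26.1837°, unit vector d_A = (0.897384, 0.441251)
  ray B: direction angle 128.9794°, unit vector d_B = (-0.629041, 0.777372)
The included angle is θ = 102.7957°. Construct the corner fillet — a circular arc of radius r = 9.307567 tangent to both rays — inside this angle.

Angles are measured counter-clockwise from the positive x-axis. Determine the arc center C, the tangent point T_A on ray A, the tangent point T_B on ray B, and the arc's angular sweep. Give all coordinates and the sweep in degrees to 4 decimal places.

bisector direction at 77.5816° = (0.215050,0.976603)
center distance |VC| = r/sin(θ/2) = 9.307567/sin(51.3978°) = 11.909919
C = V + |VC|·bis = (-18.3962,20.2026)
T_A = V + ((C−V)·d_A)·d_A = V + 7.4307·d_A = (-14.2892,11.8502)
T_B = V + ((C−V)·d_B)·d_B = V + 7.4307·d_B = (-25.6316,14.3478)
sweep = 180° − θ = 77.2043°

center=(-18.3962,20.2026) T_A=(-14.2892,11.8502) T_B=(-25.6316,14.3478) sweep=77.2043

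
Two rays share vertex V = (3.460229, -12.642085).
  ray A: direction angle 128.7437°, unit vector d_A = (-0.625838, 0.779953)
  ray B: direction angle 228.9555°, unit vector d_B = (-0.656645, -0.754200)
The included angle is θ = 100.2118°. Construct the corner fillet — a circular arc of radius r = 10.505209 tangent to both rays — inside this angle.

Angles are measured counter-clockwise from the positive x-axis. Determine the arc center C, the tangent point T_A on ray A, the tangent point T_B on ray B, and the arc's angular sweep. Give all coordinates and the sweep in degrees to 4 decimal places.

center=(-10.2294,-12.3672) T_A=(-2.0358,-5.7926) T_B=(-2.3063,-19.2654) sweep=79.7882

bisector direction at 178.8496° = (-0.999798,0.020077)
center distance |VC| = r/sin(θ/2) = 10.505209/sin(50.1059°) = 13.692364
C = V + |VC|·bis = (-10.2294,-12.3672)
T_A = V + ((C−V)·d_A)·d_A = V + 8.7819·d_A = (-2.0358,-5.7926)
T_B = V + ((C−V)·d_B)·d_B = V + 8.7819·d_B = (-2.3063,-19.2654)
sweep = 180° − θ = 79.7882°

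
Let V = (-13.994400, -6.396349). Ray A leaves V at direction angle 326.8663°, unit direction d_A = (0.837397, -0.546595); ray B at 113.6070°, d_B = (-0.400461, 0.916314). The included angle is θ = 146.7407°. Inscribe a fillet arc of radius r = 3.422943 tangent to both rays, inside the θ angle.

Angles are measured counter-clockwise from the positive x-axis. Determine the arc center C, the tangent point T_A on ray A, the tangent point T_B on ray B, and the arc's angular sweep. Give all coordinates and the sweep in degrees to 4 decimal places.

center=(-11.2673,-4.0888) T_A=(-13.1383,-6.9552) T_B=(-14.4038,-5.4596) sweep=33.2593

bisector direction at 40.2367° = (0.763383,0.645946)
center distance |VC| = r/sin(θ/2) = 3.422943/sin(73.3704°) = 3.572358
C = V + |VC|·bis = (-11.2673,-4.0888)
T_A = V + ((C−V)·d_A)·d_A = V + 1.0224·d_A = (-13.1383,-6.9552)
T_B = V + ((C−V)·d_B)·d_B = V + 1.0224·d_B = (-14.4038,-5.4596)
sweep = 180° − θ = 33.2593°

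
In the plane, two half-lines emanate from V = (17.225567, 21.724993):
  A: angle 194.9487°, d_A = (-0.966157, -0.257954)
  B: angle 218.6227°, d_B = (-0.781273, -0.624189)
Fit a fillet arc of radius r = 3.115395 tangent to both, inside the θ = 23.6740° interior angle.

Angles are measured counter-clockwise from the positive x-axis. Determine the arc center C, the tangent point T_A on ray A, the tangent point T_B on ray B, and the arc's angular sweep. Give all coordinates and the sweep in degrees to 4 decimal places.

bisector direction at 206.7857° = (-0.892698,-0.450655)
center distance |VC| = r/sin(θ/2) = 3.115395/sin(11.8370°) = 15.187556
C = V + |VC|·bis = (3.6677,14.8806)
T_A = V + ((C−V)·d_A)·d_A = V + 14.8646·d_A = (2.8640,17.8906)
T_B = V + ((C−V)·d_B)·d_B = V + 14.8646·d_B = (5.6123,12.4467)
sweep = 180° − θ = 156.3260°

center=(3.6677,14.8806) T_A=(2.8640,17.8906) T_B=(5.6123,12.4467) sweep=156.3260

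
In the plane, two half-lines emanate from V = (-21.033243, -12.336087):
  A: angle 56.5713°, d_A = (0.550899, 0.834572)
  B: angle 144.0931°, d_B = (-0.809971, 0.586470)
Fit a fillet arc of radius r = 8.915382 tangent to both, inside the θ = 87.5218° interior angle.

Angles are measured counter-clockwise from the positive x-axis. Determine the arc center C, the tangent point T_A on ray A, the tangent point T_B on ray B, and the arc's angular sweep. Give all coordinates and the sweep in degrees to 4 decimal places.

bisector direction at 100.3322° = (-0.179355,0.983784)
center distance |VC| = r/sin(θ/2) = 8.915382/sin(43.7609°) = 12.890011
C = V + |VC|·bis = (-23.3451,0.3449)
T_A = V + ((C−V)·d_A)·d_A = V + 9.3096·d_A = (-15.9046,-4.5666)
T_B = V + ((C−V)·d_B)·d_B = V + 9.3096·d_B = (-28.5737,-6.8763)
sweep = 180° − θ = 92.4782°

center=(-23.3451,0.3449) T_A=(-15.9046,-4.5666) T_B=(-28.5737,-6.8763) sweep=92.4782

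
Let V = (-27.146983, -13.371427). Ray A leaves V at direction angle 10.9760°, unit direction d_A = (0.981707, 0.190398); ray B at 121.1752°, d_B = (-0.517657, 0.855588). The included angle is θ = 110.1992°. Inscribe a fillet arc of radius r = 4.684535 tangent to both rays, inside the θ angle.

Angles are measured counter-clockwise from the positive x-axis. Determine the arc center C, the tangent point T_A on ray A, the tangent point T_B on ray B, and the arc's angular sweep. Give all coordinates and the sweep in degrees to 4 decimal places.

bisector direction at 66.0756° = (0.405531,0.914081)
center distance |VC| = r/sin(θ/2) = 4.684535/sin(55.0996°) = 5.711817
C = V + |VC|·bis = (-24.8307,-8.1504)
T_A = V + ((C−V)·d_A)·d_A = V + 3.2680·d_A = (-23.9387,-12.7492)
T_B = V + ((C−V)·d_B)·d_B = V + 3.2680·d_B = (-28.8387,-10.5753)
sweep = 180° − θ = 69.8008°

center=(-24.8307,-8.1504) T_A=(-23.9387,-12.7492) T_B=(-28.8387,-10.5753) sweep=69.8008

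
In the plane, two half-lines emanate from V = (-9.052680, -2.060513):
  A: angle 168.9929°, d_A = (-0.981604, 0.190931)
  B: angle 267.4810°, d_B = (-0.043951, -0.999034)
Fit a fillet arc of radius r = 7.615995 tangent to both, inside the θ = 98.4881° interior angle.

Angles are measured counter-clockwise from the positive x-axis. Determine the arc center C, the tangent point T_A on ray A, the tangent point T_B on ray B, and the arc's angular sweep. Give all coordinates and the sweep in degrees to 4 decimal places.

bisector direction at 218.2369° = (-0.785458,-0.618915)
center distance |VC| = r/sin(θ/2) = 7.615995/sin(49.2441°) = 10.054156
C = V + |VC|·bis = (-16.9498,-8.2832)
T_A = V + ((C−V)·d_A)·d_A = V + 6.5637·d_A = (-15.4957,-0.8073)
T_B = V + ((C−V)·d_B)·d_B = V + 6.5637·d_B = (-9.3412,-8.6179)
sweep = 180° − θ = 81.5119°

center=(-16.9498,-8.2832) T_A=(-15.4957,-0.8073) T_B=(-9.3412,-8.6179) sweep=81.5119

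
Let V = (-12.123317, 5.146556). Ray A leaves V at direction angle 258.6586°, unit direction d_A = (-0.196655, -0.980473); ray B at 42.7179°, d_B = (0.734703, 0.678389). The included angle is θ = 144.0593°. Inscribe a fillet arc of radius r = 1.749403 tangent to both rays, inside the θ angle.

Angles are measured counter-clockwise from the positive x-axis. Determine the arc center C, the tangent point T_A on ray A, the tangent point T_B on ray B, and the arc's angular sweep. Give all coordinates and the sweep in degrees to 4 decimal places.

center=(-10.5197,4.2462) T_A=(-12.2349,4.5902) T_B=(-11.7064,5.5315) sweep=35.9407

bisector direction at 330.6882° = (0.871969,-0.489561)
center distance |VC| = r/sin(θ/2) = 1.749403/sin(72.0297°) = 1.839122
C = V + |VC|·bis = (-10.5197,4.2462)
T_A = V + ((C−V)·d_A)·d_A = V + 0.5674·d_A = (-12.2349,4.5902)
T_B = V + ((C−V)·d_B)·d_B = V + 0.5674·d_B = (-11.7064,5.5315)
sweep = 180° − θ = 35.9407°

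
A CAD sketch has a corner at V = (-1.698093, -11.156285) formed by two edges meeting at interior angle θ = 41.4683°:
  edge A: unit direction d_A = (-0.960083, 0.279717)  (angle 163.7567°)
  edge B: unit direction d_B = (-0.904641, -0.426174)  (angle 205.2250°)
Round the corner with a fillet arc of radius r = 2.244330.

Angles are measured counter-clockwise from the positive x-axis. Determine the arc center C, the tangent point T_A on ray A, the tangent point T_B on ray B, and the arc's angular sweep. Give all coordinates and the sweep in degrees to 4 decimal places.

bisector direction at 184.4908° = (-0.996930,-0.078300)
center distance |VC| = r/sin(θ/2) = 2.244330/sin(20.7341°) = 6.339336
C = V + |VC|·bis = (-8.0180,-11.6527)
T_A = V + ((C−V)·d_A)·d_A = V + 5.9288·d_A = (-7.3902,-9.4979)
T_B = V + ((C−V)·d_B)·d_B = V + 5.9288·d_B = (-7.0615,-13.6830)
sweep = 180° − θ = 138.5317°

center=(-8.0180,-11.6527) T_A=(-7.3902,-9.4979) T_B=(-7.0615,-13.6830) sweep=138.5317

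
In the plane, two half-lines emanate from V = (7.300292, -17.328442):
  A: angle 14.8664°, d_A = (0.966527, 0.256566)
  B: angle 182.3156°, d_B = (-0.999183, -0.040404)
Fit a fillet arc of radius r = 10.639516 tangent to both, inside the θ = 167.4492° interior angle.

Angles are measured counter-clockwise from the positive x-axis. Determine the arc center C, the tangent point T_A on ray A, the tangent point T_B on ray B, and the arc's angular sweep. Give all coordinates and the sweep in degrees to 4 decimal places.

center=(5.7014,-6.7449) T_A=(8.4311,-17.0283) T_B=(6.1313,-17.3757) sweep=12.5508

bisector direction at 98.5910° = (-0.149380,0.988780)
center distance |VC| = r/sin(θ/2) = 10.639516/sin(83.7246°) = 10.703653
C = V + |VC|·bis = (5.7014,-6.7449)
T_A = V + ((C−V)·d_A)·d_A = V + 1.1700·d_A = (8.4311,-17.0283)
T_B = V + ((C−V)·d_B)·d_B = V + 1.1700·d_B = (6.1313,-17.3757)
sweep = 180° − θ = 12.5508°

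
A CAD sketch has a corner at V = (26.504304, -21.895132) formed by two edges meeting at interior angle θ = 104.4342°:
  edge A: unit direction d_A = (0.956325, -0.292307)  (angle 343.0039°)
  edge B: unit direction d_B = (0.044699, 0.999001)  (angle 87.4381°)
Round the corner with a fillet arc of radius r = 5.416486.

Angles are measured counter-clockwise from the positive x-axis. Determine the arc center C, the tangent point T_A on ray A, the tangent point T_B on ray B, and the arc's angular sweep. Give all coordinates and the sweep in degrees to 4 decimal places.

center=(32.1031,-17.9426) T_A=(30.5198,-23.1225) T_B=(26.6920,-17.7005) sweep=75.5658

bisector direction at 35.2210° = (0.816934,0.576732)
center distance |VC| = r/sin(θ/2) = 5.416486/sin(52.2171°) = 6.853380
C = V + |VC|·bis = (32.1031,-17.9426)
T_A = V + ((C−V)·d_A)·d_A = V + 4.1989·d_A = (30.5198,-23.1225)
T_B = V + ((C−V)·d_B)·d_B = V + 4.1989·d_B = (26.6920,-17.7005)
sweep = 180° − θ = 75.5658°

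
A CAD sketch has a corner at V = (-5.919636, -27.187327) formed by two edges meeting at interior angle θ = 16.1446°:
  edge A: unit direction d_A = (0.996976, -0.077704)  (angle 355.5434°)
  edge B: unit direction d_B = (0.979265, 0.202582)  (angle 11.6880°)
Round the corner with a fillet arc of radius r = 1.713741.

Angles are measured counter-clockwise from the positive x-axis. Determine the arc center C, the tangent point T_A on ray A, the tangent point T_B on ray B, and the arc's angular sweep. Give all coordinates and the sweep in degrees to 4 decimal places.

bisector direction at 3.6157° = (0.998009,0.063064)
center distance |VC| = r/sin(θ/2) = 1.713741/sin(8.0723°) = 12.204170
C = V + |VC|·bis = (6.2602,-26.4177)
T_A = V + ((C−V)·d_A)·d_A = V + 12.0832·d_A = (6.1271,-28.1262)
T_B = V + ((C−V)·d_B)·d_B = V + 12.0832·d_B = (5.9131,-24.7395)
sweep = 180° − θ = 163.8554°

center=(6.2602,-26.4177) T_A=(6.1271,-28.1262) T_B=(5.9131,-24.7395) sweep=163.8554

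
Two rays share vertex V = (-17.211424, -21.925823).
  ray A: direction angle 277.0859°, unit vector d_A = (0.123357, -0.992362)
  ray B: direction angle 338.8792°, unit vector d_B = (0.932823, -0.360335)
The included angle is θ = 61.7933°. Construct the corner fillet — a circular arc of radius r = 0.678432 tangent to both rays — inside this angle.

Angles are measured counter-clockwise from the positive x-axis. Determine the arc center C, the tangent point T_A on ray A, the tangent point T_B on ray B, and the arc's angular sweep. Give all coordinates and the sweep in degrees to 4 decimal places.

bisector direction at 307.9826° = (0.615421,-0.788198)
center distance |VC| = r/sin(θ/2) = 0.678432/sin(30.8967°) = 1.321215
C = V + |VC|·bis = (-16.3983,-22.9672)
T_A = V + ((C−V)·d_A)·d_A = V + 1.1337·d_A = (-17.0716,-23.0509)
T_B = V + ((C−V)·d_B)·d_B = V + 1.1337·d_B = (-16.1539,-22.3343)
sweep = 180° − θ = 118.2067°

center=(-16.3983,-22.9672) T_A=(-17.0716,-23.0509) T_B=(-16.1539,-22.3343) sweep=118.2067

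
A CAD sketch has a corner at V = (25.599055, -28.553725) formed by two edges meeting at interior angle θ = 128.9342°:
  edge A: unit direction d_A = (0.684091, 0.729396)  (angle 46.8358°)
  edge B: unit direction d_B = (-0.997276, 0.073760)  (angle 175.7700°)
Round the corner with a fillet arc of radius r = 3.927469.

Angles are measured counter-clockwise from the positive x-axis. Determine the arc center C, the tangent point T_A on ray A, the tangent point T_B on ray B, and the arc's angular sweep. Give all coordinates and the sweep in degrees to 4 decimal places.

bisector direction at 111.3029° = (-0.363298,0.931673)
center distance |VC| = r/sin(θ/2) = 3.927469/sin(64.4671°) = 4.352548
C = V + |VC|·bis = (24.0178,-24.4986)
T_A = V + ((C−V)·d_A)·d_A = V + 1.8761·d_A = (26.8825,-27.1853)
T_B = V + ((C−V)·d_B)·d_B = V + 1.8761·d_B = (23.7281,-28.4153)
sweep = 180° − θ = 51.0658°

center=(24.0178,-24.4986) T_A=(26.8825,-27.1853) T_B=(23.7281,-28.4153) sweep=51.0658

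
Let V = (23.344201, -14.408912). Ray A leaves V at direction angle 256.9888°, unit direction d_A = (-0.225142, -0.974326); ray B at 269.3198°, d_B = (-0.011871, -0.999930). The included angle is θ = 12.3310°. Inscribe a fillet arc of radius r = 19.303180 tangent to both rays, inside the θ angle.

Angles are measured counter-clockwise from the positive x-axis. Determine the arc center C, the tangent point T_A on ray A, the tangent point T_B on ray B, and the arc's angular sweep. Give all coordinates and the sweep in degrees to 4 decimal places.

bisector direction at 263.1543° = (-0.119196,-0.992871)
center distance |VC| = r/sin(θ/2) = 19.303180/sin(6.1655°) = 179.730453
C = V + |VC|·bis = (1.9211,-192.8580)
T_A = V + ((C−V)·d_A)·d_A = V + 178.6909·d_A = (-16.8865,-188.5121)
T_B = V + ((C−V)·d_B)·d_B = V + 178.6909·d_B = (21.2229,-193.0872)
sweep = 180° − θ = 167.6690°

center=(1.9211,-192.8580) T_A=(-16.8865,-188.5121) T_B=(21.2229,-193.0872) sweep=167.6690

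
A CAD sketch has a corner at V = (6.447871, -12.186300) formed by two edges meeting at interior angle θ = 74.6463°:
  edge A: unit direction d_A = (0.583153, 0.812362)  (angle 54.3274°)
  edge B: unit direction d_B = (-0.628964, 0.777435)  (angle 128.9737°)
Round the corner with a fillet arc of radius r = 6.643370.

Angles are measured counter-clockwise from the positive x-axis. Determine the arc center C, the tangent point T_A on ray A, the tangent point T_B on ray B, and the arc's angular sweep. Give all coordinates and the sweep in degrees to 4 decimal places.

center=(6.1323,-1.2338) T_A=(11.5291,-5.1079) T_B=(0.9675,-5.4122) sweep=105.3537

bisector direction at 91.6505° = (-0.028804,0.999585)
center distance |VC| = r/sin(θ/2) = 6.643370/sin(37.3231°) = 10.957056
C = V + |VC|·bis = (6.1323,-1.2338)
T_A = V + ((C−V)·d_A)·d_A = V + 8.7134·d_A = (11.5291,-5.1079)
T_B = V + ((C−V)·d_B)·d_B = V + 8.7134·d_B = (0.9675,-5.4122)
sweep = 180° − θ = 105.3537°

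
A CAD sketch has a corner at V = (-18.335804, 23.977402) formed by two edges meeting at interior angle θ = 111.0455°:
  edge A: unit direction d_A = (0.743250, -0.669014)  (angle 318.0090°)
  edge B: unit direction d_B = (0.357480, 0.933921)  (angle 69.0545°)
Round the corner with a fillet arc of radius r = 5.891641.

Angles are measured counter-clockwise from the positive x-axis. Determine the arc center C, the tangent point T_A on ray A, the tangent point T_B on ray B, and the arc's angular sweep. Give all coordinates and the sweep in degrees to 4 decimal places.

bisector direction at 13.5318° = (0.972240,0.233984)
center distance |VC| = r/sin(θ/2) = 5.891641/sin(55.5228°) = 7.147005
C = V + |VC|·bis = (-11.3872,25.6497)
T_A = V + ((C−V)·d_A)·d_A = V + 4.0458·d_A = (-15.3288,21.2707)
T_B = V + ((C−V)·d_B)·d_B = V + 4.0458·d_B = (-16.8895,27.7558)
sweep = 180° − θ = 68.9545°

center=(-11.3872,25.6497) T_A=(-15.3288,21.2707) T_B=(-16.8895,27.7558) sweep=68.9545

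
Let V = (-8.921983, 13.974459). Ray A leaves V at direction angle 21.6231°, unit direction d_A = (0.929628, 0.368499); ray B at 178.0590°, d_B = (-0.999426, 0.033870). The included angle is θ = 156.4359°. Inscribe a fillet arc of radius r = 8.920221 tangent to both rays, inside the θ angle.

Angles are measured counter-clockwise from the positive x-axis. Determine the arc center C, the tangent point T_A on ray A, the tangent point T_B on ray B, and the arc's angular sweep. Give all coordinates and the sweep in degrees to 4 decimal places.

bisector direction at 99.8410° = (-0.170915,0.985286)
center distance |VC| = r/sin(θ/2) = 8.920221/sin(78.2180°) = 9.112202
C = V + |VC|·bis = (-10.4794,22.9526)
T_A = V + ((C−V)·d_A)·d_A = V + 1.8606·d_A = (-7.1923,14.6601)
T_B = V + ((C−V)·d_B)·d_B = V + 1.8606·d_B = (-10.7815,14.0375)
sweep = 180° − θ = 23.5641°

center=(-10.4794,22.9526) T_A=(-7.1923,14.6601) T_B=(-10.7815,14.0375) sweep=23.5641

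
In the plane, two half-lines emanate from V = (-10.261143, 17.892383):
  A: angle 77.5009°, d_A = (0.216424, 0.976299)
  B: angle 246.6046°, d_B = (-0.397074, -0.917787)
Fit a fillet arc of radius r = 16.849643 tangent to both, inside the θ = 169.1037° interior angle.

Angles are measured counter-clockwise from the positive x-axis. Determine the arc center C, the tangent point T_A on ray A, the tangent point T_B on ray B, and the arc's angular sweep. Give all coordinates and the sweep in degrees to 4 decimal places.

bisector direction at 162.0528° = (-0.951341,0.308141)
center distance |VC| = r/sin(θ/2) = 16.849643/sin(84.5519°) = 16.926106
C = V + |VC|·bis = (-26.3636,23.1080)
T_A = V + ((C−V)·d_A)·d_A = V + 1.6070·d_A = (-9.9133,19.4613)
T_B = V + ((C−V)·d_B)·d_B = V + 1.6070·d_B = (-10.8993,16.4175)
sweep = 180° − θ = 10.8963°

center=(-26.3636,23.1080) T_A=(-9.9133,19.4613) T_B=(-10.8993,16.4175) sweep=10.8963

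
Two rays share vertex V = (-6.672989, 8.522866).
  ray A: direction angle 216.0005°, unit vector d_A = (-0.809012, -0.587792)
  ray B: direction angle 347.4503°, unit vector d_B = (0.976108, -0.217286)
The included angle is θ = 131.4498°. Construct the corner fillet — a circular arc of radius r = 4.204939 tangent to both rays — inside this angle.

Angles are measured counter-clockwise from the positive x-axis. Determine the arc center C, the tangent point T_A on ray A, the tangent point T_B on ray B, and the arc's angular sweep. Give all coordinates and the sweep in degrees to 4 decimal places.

bisector direction at 281.7254° = (0.203221,-0.979133)
center distance |VC| = r/sin(θ/2) = 4.204939/sin(65.7249°) = 4.612793
C = V + |VC|·bis = (-5.7356,4.0063)
T_A = V + ((C−V)·d_A)·d_A = V + 1.8964·d_A = (-8.2072,7.4082)
T_B = V + ((C−V)·d_B)·d_B = V + 1.8964·d_B = (-4.8219,8.1108)
sweep = 180° − θ = 48.5502°

center=(-5.7356,4.0063) T_A=(-8.2072,7.4082) T_B=(-4.8219,8.1108) sweep=48.5502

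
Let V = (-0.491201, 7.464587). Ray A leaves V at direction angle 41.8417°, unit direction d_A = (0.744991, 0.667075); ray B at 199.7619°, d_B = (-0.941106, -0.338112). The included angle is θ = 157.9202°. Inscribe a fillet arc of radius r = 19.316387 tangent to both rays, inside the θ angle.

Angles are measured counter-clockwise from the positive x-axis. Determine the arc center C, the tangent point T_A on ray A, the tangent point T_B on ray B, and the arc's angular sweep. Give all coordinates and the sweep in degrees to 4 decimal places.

bisector direction at 120.8018° = (-0.512070,0.858944)
center distance |VC| = r/sin(θ/2) = 19.316387/sin(78.9601°) = 19.680595
C = V + |VC|·bis = (-10.5690,24.3691)
T_A = V + ((C−V)·d_A)·d_A = V + 3.7687·d_A = (2.3164,9.9786)
T_B = V + ((C−V)·d_B)·d_B = V + 3.7687·d_B = (-4.0379,6.1903)
sweep = 180° − θ = 22.0798°

center=(-10.5690,24.3691) T_A=(2.3164,9.9786) T_B=(-4.0379,6.1903) sweep=22.0798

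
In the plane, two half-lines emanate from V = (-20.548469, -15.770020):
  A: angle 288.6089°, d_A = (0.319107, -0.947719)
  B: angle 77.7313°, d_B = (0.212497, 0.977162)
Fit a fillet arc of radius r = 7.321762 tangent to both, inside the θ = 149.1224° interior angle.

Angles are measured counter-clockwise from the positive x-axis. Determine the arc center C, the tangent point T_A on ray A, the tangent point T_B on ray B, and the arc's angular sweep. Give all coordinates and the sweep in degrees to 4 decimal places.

bisector direction at 3.1701° = (0.998470,0.055300)
center distance |VC| = r/sin(θ/2) = 7.321762/sin(74.5612°) = 7.595856
C = V + |VC|·bis = (-12.9642,-15.3500)
T_A = V + ((C−V)·d_A)·d_A = V + 2.0221·d_A = (-19.9032,-17.6864)
T_B = V + ((C−V)·d_B)·d_B = V + 2.0221·d_B = (-20.1188,-13.7941)
sweep = 180° − θ = 30.8776°

center=(-12.9642,-15.3500) T_A=(-19.9032,-17.6864) T_B=(-20.1188,-13.7941) sweep=30.8776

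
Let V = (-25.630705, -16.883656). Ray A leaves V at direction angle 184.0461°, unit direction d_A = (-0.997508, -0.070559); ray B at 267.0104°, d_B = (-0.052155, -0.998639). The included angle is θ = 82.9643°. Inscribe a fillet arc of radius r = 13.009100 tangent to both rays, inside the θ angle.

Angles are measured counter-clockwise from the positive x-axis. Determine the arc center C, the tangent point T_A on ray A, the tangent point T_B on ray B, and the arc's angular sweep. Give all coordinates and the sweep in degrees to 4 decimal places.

center=(-39.3895,-30.8985) T_A=(-40.3074,-17.9218) T_B=(-26.3981,-31.5770) sweep=97.0357

bisector direction at 225.5282° = (-0.700558,-0.713596)
center distance |VC| = r/sin(θ/2) = 13.009100/sin(41.4821°) = 19.639737
C = V + |VC|·bis = (-39.3895,-30.8985)
T_A = V + ((C−V)·d_A)·d_A = V + 14.7133·d_A = (-40.3074,-17.9218)
T_B = V + ((C−V)·d_B)·d_B = V + 14.7133·d_B = (-26.3981,-31.5770)
sweep = 180° − θ = 97.0357°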